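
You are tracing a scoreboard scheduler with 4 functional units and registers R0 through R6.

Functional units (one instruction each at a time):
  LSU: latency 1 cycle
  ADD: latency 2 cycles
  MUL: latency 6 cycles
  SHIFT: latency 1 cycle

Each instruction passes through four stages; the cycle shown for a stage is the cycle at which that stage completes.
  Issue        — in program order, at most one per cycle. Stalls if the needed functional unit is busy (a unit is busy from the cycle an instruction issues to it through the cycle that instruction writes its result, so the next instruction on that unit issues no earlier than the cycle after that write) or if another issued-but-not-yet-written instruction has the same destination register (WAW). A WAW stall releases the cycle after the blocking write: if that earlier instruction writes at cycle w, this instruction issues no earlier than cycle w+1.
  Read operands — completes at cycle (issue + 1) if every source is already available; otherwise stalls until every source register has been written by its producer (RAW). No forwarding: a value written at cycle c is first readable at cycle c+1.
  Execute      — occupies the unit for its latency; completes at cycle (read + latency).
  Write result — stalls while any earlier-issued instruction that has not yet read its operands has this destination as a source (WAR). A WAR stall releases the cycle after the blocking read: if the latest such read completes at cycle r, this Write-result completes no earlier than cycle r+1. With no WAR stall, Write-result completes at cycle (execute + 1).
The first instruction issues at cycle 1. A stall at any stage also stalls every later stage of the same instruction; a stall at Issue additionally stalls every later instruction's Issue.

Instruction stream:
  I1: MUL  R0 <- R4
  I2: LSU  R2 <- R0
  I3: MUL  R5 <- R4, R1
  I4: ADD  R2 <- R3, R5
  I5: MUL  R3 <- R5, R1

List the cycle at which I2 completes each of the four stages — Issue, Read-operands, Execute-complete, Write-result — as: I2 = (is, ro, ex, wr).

1) issue 1, read 2, done 8, write 9
2) issue 2, read 10, done 11, write 12  <RAW R0: wait I1 write@9>
3) issue 10, read 11, done 17, write 18  <struct: MUL busy until I1 writes@9>
4) issue 13, read 19, done 21, write 22  <WAW R2: wait I2 write@12 / RAW R5: wait I3 write@18>
5) issue 19, read 20, done 26, write 27  <struct: MUL busy until I3 writes@18>

I2 = (2, 10, 11, 12)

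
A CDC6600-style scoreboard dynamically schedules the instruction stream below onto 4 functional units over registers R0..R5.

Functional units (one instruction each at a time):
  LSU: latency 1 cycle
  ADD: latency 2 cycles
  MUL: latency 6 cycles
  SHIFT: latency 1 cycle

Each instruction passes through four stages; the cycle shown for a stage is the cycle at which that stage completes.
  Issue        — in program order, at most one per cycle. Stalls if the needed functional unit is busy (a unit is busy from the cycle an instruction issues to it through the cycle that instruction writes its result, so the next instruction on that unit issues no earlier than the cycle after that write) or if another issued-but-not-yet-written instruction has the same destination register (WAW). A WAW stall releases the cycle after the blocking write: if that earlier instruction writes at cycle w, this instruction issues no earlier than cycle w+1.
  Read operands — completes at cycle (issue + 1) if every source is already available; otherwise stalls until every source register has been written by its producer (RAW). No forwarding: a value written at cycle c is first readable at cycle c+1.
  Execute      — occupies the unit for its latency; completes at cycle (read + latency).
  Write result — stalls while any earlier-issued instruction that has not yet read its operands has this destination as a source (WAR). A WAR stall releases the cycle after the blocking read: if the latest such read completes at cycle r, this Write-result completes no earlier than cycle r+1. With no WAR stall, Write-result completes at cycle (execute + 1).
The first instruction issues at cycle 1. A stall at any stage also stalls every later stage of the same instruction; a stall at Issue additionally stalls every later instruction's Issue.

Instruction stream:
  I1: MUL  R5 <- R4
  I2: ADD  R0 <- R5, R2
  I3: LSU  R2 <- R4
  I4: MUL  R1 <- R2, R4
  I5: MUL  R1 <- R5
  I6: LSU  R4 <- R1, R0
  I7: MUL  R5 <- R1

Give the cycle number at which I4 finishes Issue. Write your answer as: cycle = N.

cycle = 10

1) issue 1, read 2, done 8, write 9
2) issue 2, read 10, done 12, write 13  <RAW R5: wait I1 write@9>
3) issue 3, read 4, done 5, write 11  <WAR R2: wait I2 read@10>
4) issue 10, read 12, done 18, write 19  <struct: MUL busy until I1 writes@9 / RAW R2: wait I3 write@11>
5) issue 20, read 21, done 27, write 28  <struct: MUL busy until I4 writes@19>
6) issue 21, read 29, done 30, write 31  <RAW R1: wait I5 write@28>
7) issue 29, read 30, done 36, write 37  <struct: MUL busy until I5 writes@28>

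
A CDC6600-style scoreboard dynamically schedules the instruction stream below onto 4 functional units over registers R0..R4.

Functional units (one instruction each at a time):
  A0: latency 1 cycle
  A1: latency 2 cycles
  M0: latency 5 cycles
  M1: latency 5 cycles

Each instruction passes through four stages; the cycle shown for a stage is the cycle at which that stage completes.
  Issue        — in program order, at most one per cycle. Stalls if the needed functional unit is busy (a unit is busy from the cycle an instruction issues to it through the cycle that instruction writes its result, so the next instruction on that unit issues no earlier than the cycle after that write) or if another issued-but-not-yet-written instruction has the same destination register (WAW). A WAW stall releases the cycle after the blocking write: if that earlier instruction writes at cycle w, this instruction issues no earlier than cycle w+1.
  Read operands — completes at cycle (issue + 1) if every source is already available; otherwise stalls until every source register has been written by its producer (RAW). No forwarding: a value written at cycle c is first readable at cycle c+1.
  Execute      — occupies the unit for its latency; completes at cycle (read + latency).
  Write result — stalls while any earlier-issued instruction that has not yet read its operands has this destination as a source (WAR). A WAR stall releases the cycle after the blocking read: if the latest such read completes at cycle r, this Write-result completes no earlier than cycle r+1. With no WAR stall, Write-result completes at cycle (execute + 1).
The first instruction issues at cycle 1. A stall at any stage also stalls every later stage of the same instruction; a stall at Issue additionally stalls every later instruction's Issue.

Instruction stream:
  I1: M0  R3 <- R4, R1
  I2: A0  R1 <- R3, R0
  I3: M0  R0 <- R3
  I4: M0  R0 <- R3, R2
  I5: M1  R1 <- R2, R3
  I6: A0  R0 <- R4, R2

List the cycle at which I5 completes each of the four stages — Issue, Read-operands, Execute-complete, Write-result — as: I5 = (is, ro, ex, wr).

I5 = (18, 19, 24, 25)

[1] issue I1 (M0)
[2] I1 read-ops, issue I2 (A0)
[7] I1 finished on M0
[8] I1→R3
[9] I2 read-ops, issue I3 (M0)
[10] I2 finished on A0, I3 read-ops
[11] I2→R1
[15] I3 finished on M0
[16] I3→R0
[17] issue I4 (M0)
[18] I4 read-ops, issue I5 (M1)
[19] I5 read-ops
[23] I4 finished on M0
[24] I4→R0, I5 finished on M1
[25] I5→R1, issue I6 (A0)
[26] I6 read-ops
[27] I6 finished on A0
[28] I6→R0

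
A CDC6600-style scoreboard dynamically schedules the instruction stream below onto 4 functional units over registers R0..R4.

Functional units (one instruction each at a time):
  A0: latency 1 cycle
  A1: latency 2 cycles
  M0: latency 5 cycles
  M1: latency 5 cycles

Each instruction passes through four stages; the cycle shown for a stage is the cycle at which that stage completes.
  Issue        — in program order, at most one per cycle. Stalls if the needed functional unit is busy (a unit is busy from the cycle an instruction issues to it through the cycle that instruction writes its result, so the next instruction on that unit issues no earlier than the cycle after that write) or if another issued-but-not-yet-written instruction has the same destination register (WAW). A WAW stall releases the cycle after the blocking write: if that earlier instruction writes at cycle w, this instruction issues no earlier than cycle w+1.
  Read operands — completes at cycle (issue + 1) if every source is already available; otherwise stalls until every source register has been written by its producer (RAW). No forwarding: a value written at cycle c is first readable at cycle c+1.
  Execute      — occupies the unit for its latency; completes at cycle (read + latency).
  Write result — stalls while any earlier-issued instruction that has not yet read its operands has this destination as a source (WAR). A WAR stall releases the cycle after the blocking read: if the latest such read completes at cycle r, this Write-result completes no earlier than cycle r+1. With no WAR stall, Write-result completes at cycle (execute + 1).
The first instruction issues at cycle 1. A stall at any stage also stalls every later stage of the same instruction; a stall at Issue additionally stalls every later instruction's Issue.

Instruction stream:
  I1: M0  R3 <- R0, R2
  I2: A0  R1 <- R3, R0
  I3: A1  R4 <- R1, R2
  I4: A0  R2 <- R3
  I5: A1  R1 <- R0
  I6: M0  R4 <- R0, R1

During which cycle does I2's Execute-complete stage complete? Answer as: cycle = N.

cycle = 10

t=1  I1 issues→M0
t=2  I1 reads | I2 issues→A0
t=3  I3 issues→A1
t=7  I1 exec-done
t=8  I1 writes R3
t=9  I2 reads
t=10  I2 exec-done
t=11  I2 writes R1
t=12  I3 reads | I4 issues→A0
t=13  I4 reads
t=14  I3 exec-done | I4 exec-done
t=15  I3 writes R4 | I4 writes R2
t=16  I5 issues→A1
t=17  I5 reads | I6 issues→M0
t=19  I5 exec-done
t=20  I5 writes R1
t=21  I6 reads
t=26  I6 exec-done
t=27  I6 writes R4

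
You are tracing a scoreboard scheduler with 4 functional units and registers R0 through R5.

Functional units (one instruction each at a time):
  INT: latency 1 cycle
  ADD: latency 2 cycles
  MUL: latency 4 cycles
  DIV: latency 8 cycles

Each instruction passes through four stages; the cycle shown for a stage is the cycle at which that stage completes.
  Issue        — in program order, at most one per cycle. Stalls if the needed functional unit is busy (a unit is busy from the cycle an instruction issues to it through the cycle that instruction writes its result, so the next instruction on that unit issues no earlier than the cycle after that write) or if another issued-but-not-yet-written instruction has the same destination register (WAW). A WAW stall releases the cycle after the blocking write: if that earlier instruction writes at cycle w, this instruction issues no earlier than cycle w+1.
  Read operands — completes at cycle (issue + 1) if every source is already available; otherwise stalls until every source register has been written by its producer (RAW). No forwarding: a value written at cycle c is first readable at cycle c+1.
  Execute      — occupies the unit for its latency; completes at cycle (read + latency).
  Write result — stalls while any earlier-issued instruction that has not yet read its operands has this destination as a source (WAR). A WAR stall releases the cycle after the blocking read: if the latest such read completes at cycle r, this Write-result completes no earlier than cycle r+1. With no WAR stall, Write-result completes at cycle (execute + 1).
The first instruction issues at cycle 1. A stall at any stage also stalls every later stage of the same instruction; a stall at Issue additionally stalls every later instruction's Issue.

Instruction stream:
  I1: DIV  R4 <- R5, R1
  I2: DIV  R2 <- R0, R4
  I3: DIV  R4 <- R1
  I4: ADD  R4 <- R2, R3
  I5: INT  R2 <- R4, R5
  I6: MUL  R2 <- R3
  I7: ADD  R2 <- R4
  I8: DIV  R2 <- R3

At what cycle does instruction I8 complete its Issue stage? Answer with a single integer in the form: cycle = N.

c1: I1 dispatched to DIV
c2: I1 operands ready
c10: I1 complete
c11: R4←I1
c12: I2 dispatched to DIV
c13: I2 operands ready
c21: I2 complete
c22: R2←I2
c23: I3 dispatched to DIV
c24: I3 operands ready
c32: I3 complete
c33: R4←I3
c34: I4 dispatched to ADD
c35: I4 operands ready · I5 dispatched to INT
c37: I4 complete
c38: R4←I4
c39: I5 operands ready
c40: I5 complete
c41: R2←I5
c42: I6 dispatched to MUL
c43: I6 operands ready
c47: I6 complete
c48: R2←I6
c49: I7 dispatched to ADD
c50: I7 operands ready
c52: I7 complete
c53: R2←I7
c54: I8 dispatched to DIV
c55: I8 operands ready
c63: I8 complete
c64: R2←I8

cycle = 54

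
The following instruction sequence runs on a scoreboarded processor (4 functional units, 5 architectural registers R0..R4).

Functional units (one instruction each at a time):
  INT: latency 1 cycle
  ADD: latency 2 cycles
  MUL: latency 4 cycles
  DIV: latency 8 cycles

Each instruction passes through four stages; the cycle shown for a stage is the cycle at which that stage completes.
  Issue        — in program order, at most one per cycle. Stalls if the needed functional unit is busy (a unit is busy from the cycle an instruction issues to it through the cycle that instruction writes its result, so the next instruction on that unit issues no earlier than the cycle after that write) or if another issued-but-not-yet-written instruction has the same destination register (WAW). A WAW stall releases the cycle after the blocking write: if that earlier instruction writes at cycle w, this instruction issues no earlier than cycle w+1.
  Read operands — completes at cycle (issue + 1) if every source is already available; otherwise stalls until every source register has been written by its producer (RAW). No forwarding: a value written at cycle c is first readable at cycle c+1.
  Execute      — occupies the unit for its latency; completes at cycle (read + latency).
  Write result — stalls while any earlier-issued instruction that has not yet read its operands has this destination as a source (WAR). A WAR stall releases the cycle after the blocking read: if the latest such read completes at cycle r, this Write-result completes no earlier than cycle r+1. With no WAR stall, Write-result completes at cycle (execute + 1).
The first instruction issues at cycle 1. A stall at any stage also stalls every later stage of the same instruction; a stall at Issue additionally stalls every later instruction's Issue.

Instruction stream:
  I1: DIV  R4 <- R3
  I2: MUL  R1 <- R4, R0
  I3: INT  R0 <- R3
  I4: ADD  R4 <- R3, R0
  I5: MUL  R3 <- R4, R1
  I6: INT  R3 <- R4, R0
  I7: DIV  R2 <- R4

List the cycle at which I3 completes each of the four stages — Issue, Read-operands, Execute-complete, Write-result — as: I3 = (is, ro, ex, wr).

c1: issue I1 (DIV)
c2: I1 read-ops; issue I2 (MUL)
c3: issue I3 (INT)
c4: I3 read-ops
c5: I3 finished on INT
c10: I1 finished on DIV
c11: I1→R4
c12: I2 read-ops; issue I4 (ADD)
c13: I3→R0
c14: I4 read-ops
c16: I2 finished on MUL; I4 finished on ADD
c17: I2→R1; I4→R4
c18: issue I5 (MUL)
c19: I5 read-ops
c23: I5 finished on MUL
c24: I5→R3
c25: issue I6 (INT)
c26: I6 read-ops; issue I7 (DIV)
c27: I6 finished on INT; I7 read-ops
c28: I6→R3
c35: I7 finished on DIV
c36: I7→R2

I3 = (3, 4, 5, 13)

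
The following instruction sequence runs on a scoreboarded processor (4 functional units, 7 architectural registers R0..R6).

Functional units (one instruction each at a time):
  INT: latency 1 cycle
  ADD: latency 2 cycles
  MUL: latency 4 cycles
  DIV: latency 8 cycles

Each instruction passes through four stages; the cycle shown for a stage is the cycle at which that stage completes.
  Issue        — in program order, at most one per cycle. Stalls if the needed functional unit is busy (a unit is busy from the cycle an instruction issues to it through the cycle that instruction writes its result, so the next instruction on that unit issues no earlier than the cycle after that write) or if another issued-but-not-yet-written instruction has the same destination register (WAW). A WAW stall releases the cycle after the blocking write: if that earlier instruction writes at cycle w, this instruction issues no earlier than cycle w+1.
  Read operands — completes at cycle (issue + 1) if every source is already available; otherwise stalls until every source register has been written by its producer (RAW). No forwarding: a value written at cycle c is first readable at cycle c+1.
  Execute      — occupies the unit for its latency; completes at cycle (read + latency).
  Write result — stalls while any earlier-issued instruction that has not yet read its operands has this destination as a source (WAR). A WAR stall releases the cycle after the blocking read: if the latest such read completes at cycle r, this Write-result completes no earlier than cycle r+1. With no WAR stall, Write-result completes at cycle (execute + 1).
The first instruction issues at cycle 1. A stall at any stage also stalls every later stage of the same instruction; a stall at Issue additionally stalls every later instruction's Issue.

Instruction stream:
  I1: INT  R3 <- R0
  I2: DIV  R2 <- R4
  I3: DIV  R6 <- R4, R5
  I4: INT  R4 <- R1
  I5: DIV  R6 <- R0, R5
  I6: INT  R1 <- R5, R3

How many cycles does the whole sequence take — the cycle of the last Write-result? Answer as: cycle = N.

I1: IS=1 RO=2 EX=3 WR=4
I2: IS=2 RO=3 EX=11 WR=12
I3: IS=13 RO=14 EX=22 WR=23  [struct: DIV busy until I2 writes@12]
I4: IS=14 RO=15 EX=16 WR=17
I5: IS=24 RO=25 EX=33 WR=34  [struct: DIV busy until I3 writes@23]
I6: IS=25 RO=26 EX=27 WR=28

cycle = 34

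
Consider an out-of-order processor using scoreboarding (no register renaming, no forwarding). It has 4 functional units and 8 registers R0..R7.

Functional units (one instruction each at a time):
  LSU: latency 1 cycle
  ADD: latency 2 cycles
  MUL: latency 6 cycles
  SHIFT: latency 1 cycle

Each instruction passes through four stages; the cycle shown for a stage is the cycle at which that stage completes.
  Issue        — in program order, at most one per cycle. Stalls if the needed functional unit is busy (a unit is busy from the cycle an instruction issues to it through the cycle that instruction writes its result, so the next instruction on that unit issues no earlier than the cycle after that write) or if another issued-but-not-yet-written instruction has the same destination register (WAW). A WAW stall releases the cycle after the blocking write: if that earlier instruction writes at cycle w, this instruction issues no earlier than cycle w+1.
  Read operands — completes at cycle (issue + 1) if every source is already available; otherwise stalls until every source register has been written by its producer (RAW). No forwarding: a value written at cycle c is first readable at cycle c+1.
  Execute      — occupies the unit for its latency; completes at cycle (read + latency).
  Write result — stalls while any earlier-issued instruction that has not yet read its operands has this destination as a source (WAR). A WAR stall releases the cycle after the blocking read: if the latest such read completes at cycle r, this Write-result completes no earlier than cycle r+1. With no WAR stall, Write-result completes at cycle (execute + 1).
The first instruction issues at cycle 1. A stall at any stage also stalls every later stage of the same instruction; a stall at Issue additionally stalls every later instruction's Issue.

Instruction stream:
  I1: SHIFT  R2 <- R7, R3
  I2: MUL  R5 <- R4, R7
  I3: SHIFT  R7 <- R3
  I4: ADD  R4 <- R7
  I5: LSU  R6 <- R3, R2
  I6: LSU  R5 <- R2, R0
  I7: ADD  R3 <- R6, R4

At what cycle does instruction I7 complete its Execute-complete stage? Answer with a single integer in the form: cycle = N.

c1: I1→SHIFT
c2: I1 RO · I2→MUL
c3: I1 EX · I2 RO
c4: I1 WR R2
c5: I3→SHIFT
c6: I3 RO · I4→ADD
c7: I3 EX · I5→LSU
c8: I3 WR R7 · I5 RO
c9: I2 EX · I4 RO · I5 EX
c10: I2 WR R5 · I5 WR R6
c11: I4 EX · I6→LSU
c12: I4 WR R4 · I6 RO
c13: I6 EX · I7→ADD
c14: I6 WR R5 · I7 RO
c16: I7 EX
c17: I7 WR R3

cycle = 16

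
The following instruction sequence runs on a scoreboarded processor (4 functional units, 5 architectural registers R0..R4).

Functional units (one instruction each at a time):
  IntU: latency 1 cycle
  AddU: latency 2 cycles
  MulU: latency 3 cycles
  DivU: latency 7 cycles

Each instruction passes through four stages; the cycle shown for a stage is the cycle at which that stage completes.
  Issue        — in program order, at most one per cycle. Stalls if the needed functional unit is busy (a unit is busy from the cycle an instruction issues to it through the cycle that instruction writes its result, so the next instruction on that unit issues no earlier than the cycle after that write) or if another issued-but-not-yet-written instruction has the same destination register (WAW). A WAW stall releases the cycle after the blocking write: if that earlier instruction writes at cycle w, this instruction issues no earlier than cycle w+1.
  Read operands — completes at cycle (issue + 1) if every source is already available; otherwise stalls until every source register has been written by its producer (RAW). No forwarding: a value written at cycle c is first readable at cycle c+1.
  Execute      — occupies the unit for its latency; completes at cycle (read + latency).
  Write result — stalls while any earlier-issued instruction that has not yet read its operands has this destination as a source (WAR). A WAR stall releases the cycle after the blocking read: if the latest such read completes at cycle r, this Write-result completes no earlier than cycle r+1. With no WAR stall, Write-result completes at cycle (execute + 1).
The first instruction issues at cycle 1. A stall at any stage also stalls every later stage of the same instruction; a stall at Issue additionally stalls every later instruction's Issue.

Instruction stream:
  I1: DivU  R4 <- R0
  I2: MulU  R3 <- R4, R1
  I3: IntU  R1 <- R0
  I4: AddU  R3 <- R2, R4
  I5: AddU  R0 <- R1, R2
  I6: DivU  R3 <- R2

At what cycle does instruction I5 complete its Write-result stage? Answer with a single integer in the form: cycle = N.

c1: issue I1 (DivU)
c2: I1 read-ops, issue I2 (MulU)
c3: issue I3 (IntU)
c4: I3 read-ops
c5: I3 finished on IntU
c9: I1 finished on DivU
c10: I1→R4
c11: I2 read-ops
c12: I3→R1
c14: I2 finished on MulU
c15: I2→R3
c16: issue I4 (AddU)
c17: I4 read-ops
c19: I4 finished on AddU
c20: I4→R3
c21: issue I5 (AddU)
c22: I5 read-ops, issue I6 (DivU)
c23: I6 read-ops
c24: I5 finished on AddU
c25: I5→R0
c30: I6 finished on DivU
c31: I6→R3

cycle = 25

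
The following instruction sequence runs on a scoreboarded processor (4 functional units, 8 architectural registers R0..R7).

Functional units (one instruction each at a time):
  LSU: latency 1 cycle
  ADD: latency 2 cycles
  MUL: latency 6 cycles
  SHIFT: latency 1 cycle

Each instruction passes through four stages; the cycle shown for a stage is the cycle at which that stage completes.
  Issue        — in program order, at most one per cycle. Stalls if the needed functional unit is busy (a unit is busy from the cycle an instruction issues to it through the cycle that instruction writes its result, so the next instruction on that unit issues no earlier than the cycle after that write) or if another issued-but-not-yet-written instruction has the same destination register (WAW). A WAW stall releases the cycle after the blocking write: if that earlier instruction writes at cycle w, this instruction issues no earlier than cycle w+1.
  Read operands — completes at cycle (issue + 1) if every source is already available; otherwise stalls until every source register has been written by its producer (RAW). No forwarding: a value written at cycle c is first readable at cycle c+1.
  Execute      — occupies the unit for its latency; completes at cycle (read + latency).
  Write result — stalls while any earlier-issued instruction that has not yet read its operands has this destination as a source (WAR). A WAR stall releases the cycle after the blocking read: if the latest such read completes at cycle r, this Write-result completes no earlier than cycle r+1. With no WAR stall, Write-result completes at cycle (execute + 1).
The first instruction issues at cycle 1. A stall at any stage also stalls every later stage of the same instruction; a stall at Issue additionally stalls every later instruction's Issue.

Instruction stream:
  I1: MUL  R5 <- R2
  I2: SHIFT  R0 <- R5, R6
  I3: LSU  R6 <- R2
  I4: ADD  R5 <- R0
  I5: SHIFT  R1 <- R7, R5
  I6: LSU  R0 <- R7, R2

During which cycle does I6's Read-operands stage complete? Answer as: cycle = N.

cycle = 15

cycle 1: I1 dispatched to MUL
cycle 2: I1 operands ready, I2 dispatched to SHIFT
cycle 3: I3 dispatched to LSU
cycle 4: I3 operands ready
cycle 5: I3 complete
cycle 8: I1 complete
cycle 9: R5←I1
cycle 10: I2 operands ready, I4 dispatched to ADD
cycle 11: I2 complete, R6←I3
cycle 12: R0←I2
cycle 13: I4 operands ready, I5 dispatched to SHIFT
cycle 14: I6 dispatched to LSU
cycle 15: I4 complete, I6 operands ready
cycle 16: R5←I4, I6 complete
cycle 17: I5 operands ready, R0←I6
cycle 18: I5 complete
cycle 19: R1←I5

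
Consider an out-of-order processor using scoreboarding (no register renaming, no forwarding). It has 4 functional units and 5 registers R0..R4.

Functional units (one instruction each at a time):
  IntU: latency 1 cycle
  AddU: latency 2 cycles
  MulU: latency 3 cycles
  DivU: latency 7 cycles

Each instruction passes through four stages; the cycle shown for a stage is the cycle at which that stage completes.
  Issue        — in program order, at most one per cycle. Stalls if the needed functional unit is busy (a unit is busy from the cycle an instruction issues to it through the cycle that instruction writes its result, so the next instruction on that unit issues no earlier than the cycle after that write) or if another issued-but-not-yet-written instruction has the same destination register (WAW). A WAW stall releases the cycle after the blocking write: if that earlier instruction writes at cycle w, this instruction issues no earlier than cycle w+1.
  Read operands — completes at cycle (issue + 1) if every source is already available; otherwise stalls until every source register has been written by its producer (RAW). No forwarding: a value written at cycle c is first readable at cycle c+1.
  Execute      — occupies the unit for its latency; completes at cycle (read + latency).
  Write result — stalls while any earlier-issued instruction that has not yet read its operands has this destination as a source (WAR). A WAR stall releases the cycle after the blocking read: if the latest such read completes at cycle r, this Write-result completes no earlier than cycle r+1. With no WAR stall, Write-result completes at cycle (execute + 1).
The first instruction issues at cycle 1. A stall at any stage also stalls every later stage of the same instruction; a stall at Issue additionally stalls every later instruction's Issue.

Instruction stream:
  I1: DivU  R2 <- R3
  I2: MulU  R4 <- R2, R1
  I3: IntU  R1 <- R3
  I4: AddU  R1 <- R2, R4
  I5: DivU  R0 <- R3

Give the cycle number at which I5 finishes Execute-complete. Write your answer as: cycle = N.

cycle = 22

1) issue 1, read 2, done 9, write 10
2) issue 2, read 11, done 14, write 15  <RAW R2: wait I1 write@10>
3) issue 3, read 4, done 5, write 12  <WAR R1: wait I2 read@11>
4) issue 13, read 16, done 18, write 19  <WAW R1: wait I3 write@12 / RAW R4: wait I2 write@15>
5) issue 14, read 15, done 22, write 23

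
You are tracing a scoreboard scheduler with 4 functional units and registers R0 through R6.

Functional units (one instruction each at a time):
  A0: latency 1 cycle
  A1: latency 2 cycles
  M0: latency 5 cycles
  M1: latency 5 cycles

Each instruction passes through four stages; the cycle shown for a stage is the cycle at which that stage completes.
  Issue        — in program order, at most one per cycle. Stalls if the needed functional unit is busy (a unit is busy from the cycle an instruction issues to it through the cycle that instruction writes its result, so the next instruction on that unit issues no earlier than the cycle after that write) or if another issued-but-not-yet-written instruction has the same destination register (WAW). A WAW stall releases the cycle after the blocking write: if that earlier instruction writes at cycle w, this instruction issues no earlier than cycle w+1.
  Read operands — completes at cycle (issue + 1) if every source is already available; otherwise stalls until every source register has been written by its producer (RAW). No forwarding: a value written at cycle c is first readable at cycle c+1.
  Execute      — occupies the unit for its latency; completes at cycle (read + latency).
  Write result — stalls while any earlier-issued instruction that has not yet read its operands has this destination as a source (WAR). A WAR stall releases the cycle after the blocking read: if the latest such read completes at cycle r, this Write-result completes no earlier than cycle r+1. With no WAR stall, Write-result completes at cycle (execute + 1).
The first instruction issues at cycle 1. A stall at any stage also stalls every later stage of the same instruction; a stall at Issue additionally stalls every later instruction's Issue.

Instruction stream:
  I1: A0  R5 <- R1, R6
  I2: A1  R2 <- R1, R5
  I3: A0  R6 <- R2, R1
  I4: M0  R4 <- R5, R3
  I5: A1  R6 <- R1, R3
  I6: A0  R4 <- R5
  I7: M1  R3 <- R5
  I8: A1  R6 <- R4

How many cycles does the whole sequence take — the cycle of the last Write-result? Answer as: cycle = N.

cycle = 22

cycle 1: I1 issues→A0
cycle 2: I1 reads; I2 issues→A1
cycle 3: I1 exec-done
cycle 4: I1 writes R5
cycle 5: I2 reads; I3 issues→A0
cycle 6: I4 issues→M0
cycle 7: I2 exec-done; I4 reads
cycle 8: I2 writes R2
cycle 9: I3 reads
cycle 10: I3 exec-done
cycle 11: I3 writes R6
cycle 12: I4 exec-done; I5 issues→A1
cycle 13: I4 writes R4; I5 reads
cycle 14: I6 issues→A0
cycle 15: I5 exec-done; I6 reads; I7 issues→M1
cycle 16: I5 writes R6; I6 exec-done; I7 reads
cycle 17: I6 writes R4; I8 issues→A1
cycle 18: I8 reads
cycle 20: I8 exec-done
cycle 21: I7 exec-done; I8 writes R6
cycle 22: I7 writes R3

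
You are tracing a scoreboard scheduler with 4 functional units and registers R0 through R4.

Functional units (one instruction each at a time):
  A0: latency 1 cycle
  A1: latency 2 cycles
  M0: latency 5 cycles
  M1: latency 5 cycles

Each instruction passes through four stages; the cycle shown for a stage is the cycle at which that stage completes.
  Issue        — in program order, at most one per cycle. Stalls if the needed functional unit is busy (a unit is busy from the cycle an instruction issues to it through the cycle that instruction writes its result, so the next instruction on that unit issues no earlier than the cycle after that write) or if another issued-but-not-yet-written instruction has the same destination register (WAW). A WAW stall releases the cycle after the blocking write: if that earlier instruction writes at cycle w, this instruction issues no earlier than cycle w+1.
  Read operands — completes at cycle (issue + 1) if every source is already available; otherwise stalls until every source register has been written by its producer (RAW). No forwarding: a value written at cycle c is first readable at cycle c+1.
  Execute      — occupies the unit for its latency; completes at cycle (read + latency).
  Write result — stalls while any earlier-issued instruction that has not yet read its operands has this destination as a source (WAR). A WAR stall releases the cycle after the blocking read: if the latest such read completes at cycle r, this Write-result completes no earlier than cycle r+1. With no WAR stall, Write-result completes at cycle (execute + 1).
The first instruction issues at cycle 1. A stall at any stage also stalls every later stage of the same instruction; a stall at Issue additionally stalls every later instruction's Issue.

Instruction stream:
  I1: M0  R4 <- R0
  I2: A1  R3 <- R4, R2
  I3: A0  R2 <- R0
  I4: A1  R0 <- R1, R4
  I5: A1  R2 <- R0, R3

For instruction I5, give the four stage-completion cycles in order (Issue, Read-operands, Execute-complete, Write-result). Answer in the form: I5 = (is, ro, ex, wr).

I5 = (18, 19, 21, 22)

cycle 1: issue I1 (M0)
cycle 2: I1 read-ops | issue I2 (A1)
cycle 3: issue I3 (A0)
cycle 4: I3 read-ops
cycle 5: I3 finished on A0
cycle 7: I1 finished on M0
cycle 8: I1→R4
cycle 9: I2 read-ops
cycle 10: I3→R2
cycle 11: I2 finished on A1
cycle 12: I2→R3
cycle 13: issue I4 (A1)
cycle 14: I4 read-ops
cycle 16: I4 finished on A1
cycle 17: I4→R0
cycle 18: issue I5 (A1)
cycle 19: I5 read-ops
cycle 21: I5 finished on A1
cycle 22: I5→R2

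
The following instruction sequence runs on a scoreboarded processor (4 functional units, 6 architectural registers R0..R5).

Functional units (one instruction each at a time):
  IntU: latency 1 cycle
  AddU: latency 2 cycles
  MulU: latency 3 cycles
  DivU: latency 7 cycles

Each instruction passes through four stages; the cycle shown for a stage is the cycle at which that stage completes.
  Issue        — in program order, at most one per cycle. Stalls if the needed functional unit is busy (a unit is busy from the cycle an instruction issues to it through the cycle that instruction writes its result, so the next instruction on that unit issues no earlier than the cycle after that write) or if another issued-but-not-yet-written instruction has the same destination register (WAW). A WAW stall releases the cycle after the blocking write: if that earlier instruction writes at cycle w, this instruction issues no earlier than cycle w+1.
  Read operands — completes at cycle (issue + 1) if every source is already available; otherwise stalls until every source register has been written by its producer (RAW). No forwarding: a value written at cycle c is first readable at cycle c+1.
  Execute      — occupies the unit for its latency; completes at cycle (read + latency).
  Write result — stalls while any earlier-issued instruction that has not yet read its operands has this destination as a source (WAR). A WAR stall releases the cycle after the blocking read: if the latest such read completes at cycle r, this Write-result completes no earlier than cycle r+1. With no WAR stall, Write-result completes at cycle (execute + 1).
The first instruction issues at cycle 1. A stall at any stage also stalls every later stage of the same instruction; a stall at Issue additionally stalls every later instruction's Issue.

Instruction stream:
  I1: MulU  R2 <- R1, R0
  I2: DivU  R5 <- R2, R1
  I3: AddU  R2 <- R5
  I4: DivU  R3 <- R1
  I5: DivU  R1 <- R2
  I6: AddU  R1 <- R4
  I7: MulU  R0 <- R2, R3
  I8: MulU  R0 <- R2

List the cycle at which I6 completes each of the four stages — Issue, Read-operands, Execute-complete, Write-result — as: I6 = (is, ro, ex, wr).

I1 -> (1, 2, 5, 6)
I2 -> (2, 7, 14, 15)  // RAW R2: wait I1 write@6
I3 -> (7, 16, 18, 19)  // WAW R2: wait I1 write@6, RAW R5: wait I2 write@15
I4 -> (16, 17, 24, 25)  // struct: DivU busy until I2 writes@15
I5 -> (26, 27, 34, 35)  // struct: DivU busy until I4 writes@25
I6 -> (36, 37, 39, 40)  // WAW R1: wait I5 write@35
I7 -> (37, 38, 41, 42)
I8 -> (43, 44, 47, 48)  // struct: MulU busy until I7 writes@42

I6 = (36, 37, 39, 40)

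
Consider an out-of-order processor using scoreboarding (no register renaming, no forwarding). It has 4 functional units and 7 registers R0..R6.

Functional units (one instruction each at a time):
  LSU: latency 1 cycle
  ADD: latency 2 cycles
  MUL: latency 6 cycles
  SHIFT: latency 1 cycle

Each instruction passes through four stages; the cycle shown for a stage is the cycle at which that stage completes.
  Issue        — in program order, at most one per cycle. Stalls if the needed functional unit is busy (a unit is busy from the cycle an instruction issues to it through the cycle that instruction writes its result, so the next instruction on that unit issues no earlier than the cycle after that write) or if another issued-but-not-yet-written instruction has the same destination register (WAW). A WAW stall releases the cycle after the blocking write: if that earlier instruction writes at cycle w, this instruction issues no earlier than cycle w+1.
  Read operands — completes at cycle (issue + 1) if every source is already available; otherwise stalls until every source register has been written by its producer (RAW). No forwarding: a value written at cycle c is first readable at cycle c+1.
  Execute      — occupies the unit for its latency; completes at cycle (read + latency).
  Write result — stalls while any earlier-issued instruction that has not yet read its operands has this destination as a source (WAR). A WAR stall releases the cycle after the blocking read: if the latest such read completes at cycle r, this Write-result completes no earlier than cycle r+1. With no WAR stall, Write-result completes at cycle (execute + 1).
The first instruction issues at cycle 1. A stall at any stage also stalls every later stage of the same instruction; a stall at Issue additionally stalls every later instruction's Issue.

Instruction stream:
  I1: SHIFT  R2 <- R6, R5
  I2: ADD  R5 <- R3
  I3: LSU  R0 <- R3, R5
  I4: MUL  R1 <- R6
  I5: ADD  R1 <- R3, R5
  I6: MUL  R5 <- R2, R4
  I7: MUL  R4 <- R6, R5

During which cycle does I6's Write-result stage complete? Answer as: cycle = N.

c1: issue I1 (SHIFT)
c2: I1 read-ops; issue I2 (ADD)
c3: I1 finished on SHIFT; I2 read-ops; issue I3 (LSU)
c4: I1→R2; issue I4 (MUL)
c5: I2 finished on ADD; I4 read-ops
c6: I2→R5
c7: I3 read-ops
c8: I3 finished on LSU
c9: I3→R0
c11: I4 finished on MUL
c12: I4→R1
c13: issue I5 (ADD)
c14: I5 read-ops; issue I6 (MUL)
c15: I6 read-ops
c16: I5 finished on ADD
c17: I5→R1
c21: I6 finished on MUL
c22: I6→R5
c23: issue I7 (MUL)
c24: I7 read-ops
c30: I7 finished on MUL
c31: I7→R4

cycle = 22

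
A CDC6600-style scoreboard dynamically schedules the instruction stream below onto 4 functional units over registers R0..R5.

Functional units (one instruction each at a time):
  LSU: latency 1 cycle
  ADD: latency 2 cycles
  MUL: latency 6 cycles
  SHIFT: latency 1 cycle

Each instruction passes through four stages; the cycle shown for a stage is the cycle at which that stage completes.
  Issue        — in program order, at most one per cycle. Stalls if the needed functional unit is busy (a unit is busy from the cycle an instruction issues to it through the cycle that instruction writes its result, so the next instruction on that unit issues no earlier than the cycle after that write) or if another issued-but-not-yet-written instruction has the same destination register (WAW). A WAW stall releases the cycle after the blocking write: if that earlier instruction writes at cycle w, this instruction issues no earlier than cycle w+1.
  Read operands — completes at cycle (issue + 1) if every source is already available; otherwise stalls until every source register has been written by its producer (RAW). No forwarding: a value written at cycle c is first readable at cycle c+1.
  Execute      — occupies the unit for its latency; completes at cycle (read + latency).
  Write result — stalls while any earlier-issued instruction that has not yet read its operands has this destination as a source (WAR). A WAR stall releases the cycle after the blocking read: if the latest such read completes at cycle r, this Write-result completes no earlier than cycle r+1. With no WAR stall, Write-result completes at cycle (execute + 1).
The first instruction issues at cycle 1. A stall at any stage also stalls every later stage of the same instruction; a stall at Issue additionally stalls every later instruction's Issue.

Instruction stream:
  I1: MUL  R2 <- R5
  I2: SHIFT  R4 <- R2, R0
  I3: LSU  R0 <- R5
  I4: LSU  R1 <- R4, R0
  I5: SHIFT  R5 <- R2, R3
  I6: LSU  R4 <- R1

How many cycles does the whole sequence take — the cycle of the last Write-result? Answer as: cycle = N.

I1 -> (1, 2, 8, 9)
I2 -> (2, 10, 11, 12)  // RAW R2: wait I1 write@9
I3 -> (3, 4, 5, 11)  // WAR R0: wait I2 read@10
I4 -> (12, 13, 14, 15)  // struct: LSU busy until I3 writes@11
I5 -> (13, 14, 15, 16)
I6 -> (16, 17, 18, 19)  // struct: LSU busy until I4 writes@15

cycle = 19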